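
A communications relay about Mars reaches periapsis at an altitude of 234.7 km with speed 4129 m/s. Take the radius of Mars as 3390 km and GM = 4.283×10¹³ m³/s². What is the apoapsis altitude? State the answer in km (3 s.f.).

r_p = 3390 + 234.7 = 3624.7 km = 3.625×10⁶ m.
Specific energy ε = v²/2 − μ/r = -3.292×10⁶ J/kg, so a = −μ/(2ε) = 6.506×10⁶ m.
The apsides satisfy r_p + r_a = 2a, so the apoapsis radius is 2a − r_p = 9.386×10⁶ m = 9386.3 km.
Apoapsis altitude = 9386.3 − 3390 = 5996.3 km.

apoapsis altitude ≈ 6000 km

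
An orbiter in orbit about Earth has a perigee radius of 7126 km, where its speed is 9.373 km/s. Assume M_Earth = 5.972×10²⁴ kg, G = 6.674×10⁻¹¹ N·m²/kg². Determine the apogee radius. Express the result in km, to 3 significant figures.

μ = GM = 6.674×10⁻¹¹ × 5.972×10²⁴ = 3.986×10¹⁴ m³/s².
r_p = 7.126×10⁶ m.
Specific energy ε = v²/2 − μ/r = -1.201×10⁷ J/kg, so a = −μ/(2ε) = 1.660×10⁷ m.
The apsides satisfy r_p + r_a = 2a, so the apogee radius is 2a − r_p = 2.607×10⁷ m = 26073 km.

apogee radius ≈ 26100 km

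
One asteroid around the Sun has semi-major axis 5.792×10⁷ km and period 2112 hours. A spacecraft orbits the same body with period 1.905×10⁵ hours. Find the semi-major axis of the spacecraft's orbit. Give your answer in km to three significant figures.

a₂ ≈ 1.16×10⁹ km

Kepler's third law: a³ ∝ T², so a₂ = a₁ (T₂/T₁)^(2/3).
T₂/T₁ = 90.20, (T₂/T₁)^(2/3) = 20.11.
a₂ = 5.792×10⁷ × 20.11 = 1.165×10⁹ km.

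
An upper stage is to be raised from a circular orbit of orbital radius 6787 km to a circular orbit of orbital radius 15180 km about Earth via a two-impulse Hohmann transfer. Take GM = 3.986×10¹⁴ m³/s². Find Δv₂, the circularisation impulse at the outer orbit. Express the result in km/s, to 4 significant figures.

r₁ = 6787 km = 6.787×10⁶ m.
r₂ = 15180 km = 1.518×10⁷ m.
Transfer ellipse a_t = (r₁ + r₂)/2 = 1.098×10⁷ m.
At r₁: circular v_c1 = √(μ/r₁) = 7664 m/s; transfer-perigee v_p = √[μ(2/r₁ − 1/a_t)] = 9009 m/s.
At r₂: circular v_c2 = √(μ/r₂) = 5124 m/s; transfer-apogee v_a = √[μ(2/r₂ − 1/a_t)] = 4028 m/s.
Δv₂ = v_c2 − v_a = 1096 m/s.
= 1.096 km/s.

Δv ≈ 1.096 km/s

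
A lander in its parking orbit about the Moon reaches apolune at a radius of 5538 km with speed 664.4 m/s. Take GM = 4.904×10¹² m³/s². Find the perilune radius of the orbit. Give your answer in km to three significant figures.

r_a = 5.538×10⁶ m.
Specific energy ε = v²/2 − μ/r = -6.648×10⁵ J/kg, so a = −μ/(2ε) = 3.688×10⁶ m.
The apsides satisfy r_p + r_a = 2a, so the perilune radius is 2a − r_a = 1.839×10⁶ m = 1838.6 km.

perilune radius ≈ 1840 km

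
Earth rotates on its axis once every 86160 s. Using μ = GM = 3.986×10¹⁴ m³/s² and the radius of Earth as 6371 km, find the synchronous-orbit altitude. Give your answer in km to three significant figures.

h_sync ≈ 35800 km

A synchronous orbit has period T, so by Kepler's third law a = (μT²/4π²)^(1/3).
μT²/4π² = 3.986×10¹⁴ × (8.616×10⁴)² / 39.48 = 7.495×10²² m³.
a = 4.216×10⁷ m = 42163 km.
Altitude h = a − R = 42163 − 6371 = 35792 km.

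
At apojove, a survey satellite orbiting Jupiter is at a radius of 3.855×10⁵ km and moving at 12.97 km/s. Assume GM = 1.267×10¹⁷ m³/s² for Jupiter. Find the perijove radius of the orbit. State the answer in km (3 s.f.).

perijove radius ≈ 1.33×10⁵ km

r_a = 3.855×10⁸ m.
Specific energy ε = v²/2 − μ/r = -2.446×10⁸ J/kg, so a = −μ/(2ε) = 2.590×10⁸ m.
The apsides satisfy r_p + r_a = 2a, so the perijove radius is 2a − r_a = 1.326×10⁸ m = 1.3259×10⁵ km.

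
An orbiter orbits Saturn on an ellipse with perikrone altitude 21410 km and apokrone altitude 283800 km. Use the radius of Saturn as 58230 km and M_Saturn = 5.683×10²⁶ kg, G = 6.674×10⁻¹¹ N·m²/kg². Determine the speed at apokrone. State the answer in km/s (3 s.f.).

v ≈ 6.47 km/s

μ = GM = 6.674×10⁻¹¹ × 5.683×10²⁶ = 3.793×10¹⁶ m³/s².
r_p = 58230 + 21410 = 79640 km = 7.9640×10⁷ m.
r_a = 58230 + 283800 = 342030 km = 3.4203×10⁸ m.
Semi-major axis a = (r_p + r_a)/2 = 2.1084×10⁵ km = 2.108×10⁸ m.
Vis-viva: v² = μ(2/r − 1/a) = 3.793×10¹⁶ × (5.847×10⁻⁹ − 4.743×10⁻⁹) = 4.189×10⁷ m²/s².
v = 6472 m/s = 6.472 km/s.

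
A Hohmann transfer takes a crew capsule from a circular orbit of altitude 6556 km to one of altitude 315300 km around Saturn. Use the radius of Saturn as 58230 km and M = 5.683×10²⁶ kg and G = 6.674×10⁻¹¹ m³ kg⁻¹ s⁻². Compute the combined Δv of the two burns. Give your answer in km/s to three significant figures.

μ = GM = 6.674×10⁻¹¹ × 5.683×10²⁶ = 3.793×10¹⁶ m³/s².
r₁ = 58230 + 6556 = 64786 km = 6.4786×10⁷ m.
r₂ = 58230 + 315300 = 373530 km = 3.7353×10⁸ m.
Transfer ellipse a_t = (r₁ + r₂)/2 = 2.192×10⁸ m.
At r₁: circular v_c1 = √(μ/r₁) = 24200 m/s; transfer-perikrone v_p = √[μ(2/r₁ − 1/a_t)] = 31590 m/s.
Δv₁ = v_p − v_c1 = 7392 m/s.
At r₂: circular v_c2 = √(μ/r₂) = 10080 m/s; transfer-apokrone v_a = √[μ(2/r₂ − 1/a_t)] = 5479 m/s.
Δv₂ = v_c2 − v_a = 4598 m/s.
Total Δv = Δv₁ + Δv₂ = 11990 m/s = 11.99 km/s.

Δv_total ≈ 12.0 km/s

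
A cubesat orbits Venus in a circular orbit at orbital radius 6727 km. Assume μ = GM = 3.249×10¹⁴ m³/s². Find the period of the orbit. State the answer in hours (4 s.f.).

r = 6727 km = 6.727×10⁶ m.
Kepler's third law: T = 2π√(r³/μ) = 2π√((6.727×10⁶)³ / 3.249×10¹⁴).
r³/μ = 9.369×10⁵ s², so T = 2π × 9.680×10² = 6.082×10³ s.
Converting: 6.082×10³ s ÷ 3600 = 1.689 hours.

T ≈ 1.689 hours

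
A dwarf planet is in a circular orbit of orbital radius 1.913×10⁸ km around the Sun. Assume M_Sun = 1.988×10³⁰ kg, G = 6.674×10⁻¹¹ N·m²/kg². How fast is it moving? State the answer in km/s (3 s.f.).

v ≈ 26.3 km/s

μ = GM = 6.674×10⁻¹¹ × 1.988×10³⁰ = 1.327×10²⁰ m³/s².
r = 1.913×10⁸ km = 1.913×10¹¹ m.
For a circular orbit v = √(μ/r) = √(1.327×10²⁰ / 1.913×10¹¹) = √(6.936×10⁸) = 26340 m/s.
That is 26.34 km/s.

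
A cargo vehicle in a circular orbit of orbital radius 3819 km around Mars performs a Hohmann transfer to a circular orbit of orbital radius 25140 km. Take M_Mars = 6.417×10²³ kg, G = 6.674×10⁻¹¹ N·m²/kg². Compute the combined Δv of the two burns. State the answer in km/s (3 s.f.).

Δv_total ≈ 1.70 km/s

μ = GM = 6.674×10⁻¹¹ × 6.417×10²³ = 4.283×10¹³ m³/s².
r₁ = 3819 km = 3.819×10⁶ m.
r₂ = 25140 km = 2.514×10⁷ m.
Transfer ellipse a_t = (r₁ + r₂)/2 = 1.448×10⁷ m.
At r₁: circular v_c1 = √(μ/r₁) = 3349 m/s; transfer-periapsis v_p = √[μ(2/r₁ − 1/a_t)] = 4413 m/s.
Δv₁ = v_p − v_c1 = 1064 m/s.
At r₂: circular v_c2 = √(μ/r₂) = 1305 m/s; transfer-apoapsis v_a = √[μ(2/r₂ − 1/a_t)] = 670.3 m/s.
Δv₂ = v_c2 − v_a = 634.9 m/s.
Total Δv = Δv₁ + Δv₂ = 1699 m/s = 1.699 km/s.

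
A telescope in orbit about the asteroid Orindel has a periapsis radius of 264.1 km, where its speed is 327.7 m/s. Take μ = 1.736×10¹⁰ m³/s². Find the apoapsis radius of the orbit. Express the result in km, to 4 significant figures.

r_p = 2.641×10⁵ m.
Specific energy ε = v²/2 − μ/r = -1.204×10⁴ J/kg, so a = −μ/(2ε) = 7.210×10⁵ m.
The apsides satisfy r_p + r_a = 2a, so the apoapsis radius is 2a − r_p = 1.178×10⁶ m = 1177.9 km.

apoapsis radius ≈ 1178 km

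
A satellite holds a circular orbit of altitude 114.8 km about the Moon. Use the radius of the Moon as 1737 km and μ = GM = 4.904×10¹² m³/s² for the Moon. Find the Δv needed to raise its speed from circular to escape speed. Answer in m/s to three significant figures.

r = 1737 + 114.8 = 1851.8 km = 1.8518×10⁶ m.
Circular speed v_c = √(μ/r) = 1627 m/s.
Escape speed v_esc = √(2μ/r) = √2 × v_c = 2301 m/s.
Δv = v_esc − v_c = 674.1 m/s.

Δv ≈ 674 m/s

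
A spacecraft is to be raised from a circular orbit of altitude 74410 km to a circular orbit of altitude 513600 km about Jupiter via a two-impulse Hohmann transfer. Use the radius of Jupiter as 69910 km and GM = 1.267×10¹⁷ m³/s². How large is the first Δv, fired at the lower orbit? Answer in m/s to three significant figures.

r₁ = 69910 + 74410 = 144320 km = 1.4432×10⁸ m.
r₂ = 69910 + 513600 = 583510 km = 5.8351×10⁸ m.
Transfer ellipse a_t = (r₁ + r₂)/2 = 3.639×10⁸ m.
At r₁: circular v_c1 = √(μ/r₁) = 29630 m/s; transfer-perijove v_p = √[μ(2/r₁ − 1/a_t)] = 37520 m/s.
Δv₁ = v_p − v_c1 = 7889 m/s.

Δv ≈ 7890 m/s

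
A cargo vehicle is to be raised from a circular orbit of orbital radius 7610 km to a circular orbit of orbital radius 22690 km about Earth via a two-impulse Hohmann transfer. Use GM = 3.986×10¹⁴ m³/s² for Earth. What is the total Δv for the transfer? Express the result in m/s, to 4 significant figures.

r₁ = 7610 km = 7.610×10⁶ m.
r₂ = 22690 km = 2.269×10⁷ m.
Transfer ellipse a_t = (r₁ + r₂)/2 = 1.515×10⁷ m.
At r₁: circular v_c1 = √(μ/r₁) = 7237 m/s; transfer-perigee v_p = √[μ(2/r₁ − 1/a_t)] = 8857 m/s.
Δv₁ = v_p − v_c1 = 1620 m/s.
At r₂: circular v_c2 = √(μ/r₂) = 4191 m/s; transfer-apogee v_a = √[μ(2/r₂ − 1/a_t)] = 2971 m/s.
Δv₂ = v_c2 − v_a = 1221 m/s.
Total Δv = Δv₁ + Δv₂ = 2840 m/s.

Δv_total ≈ 2840 m/s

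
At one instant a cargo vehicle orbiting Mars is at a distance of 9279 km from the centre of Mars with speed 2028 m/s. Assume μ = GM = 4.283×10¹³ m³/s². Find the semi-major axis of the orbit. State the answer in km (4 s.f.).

a ≈ 8367 km

r = 9.279×10⁶ m.
Specific orbital energy ε = v²/2 − μ/r = (2028)²/2 − 4.283×10¹³/9.279×10⁶ = -2.559×10⁶ J/kg.
Since ε = −μ/(2a), a = −μ/(2ε) = 8.367×10⁶ m = 8367.2 km.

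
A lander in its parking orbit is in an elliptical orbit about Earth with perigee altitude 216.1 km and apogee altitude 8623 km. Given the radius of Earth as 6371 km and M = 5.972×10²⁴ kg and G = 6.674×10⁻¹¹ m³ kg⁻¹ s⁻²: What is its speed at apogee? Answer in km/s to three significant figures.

v ≈ 4.03 km/s

μ = GM = 6.674×10⁻¹¹ × 5.972×10²⁴ = 3.986×10¹⁴ m³/s².
r_p = 6371 + 216.1 = 6587.1 km = 6.5871×10⁶ m.
r_a = 6371 + 8623 = 14994 km = 1.4994×10⁷ m.
Semi-major axis a = (r_p + r_a)/2 = 10791 km = 1.079×10⁷ m.
Vis-viva: v² = μ(2/r − 1/a) = 3.986×10¹⁴ × (1.334×10⁻⁷ − 9.267×10⁻⁸) = 1.623×10⁷ m²/s².
v = 4028 m/s = 4.028 km/s.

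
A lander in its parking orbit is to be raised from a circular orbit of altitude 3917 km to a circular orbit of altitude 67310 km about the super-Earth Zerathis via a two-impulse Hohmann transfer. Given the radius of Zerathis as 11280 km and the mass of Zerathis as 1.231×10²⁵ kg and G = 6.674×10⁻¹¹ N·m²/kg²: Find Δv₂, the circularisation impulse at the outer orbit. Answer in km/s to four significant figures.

μ = GM = 6.674×10⁻¹¹ × 1.231×10²⁵ = 8.216×10¹⁴ m³/s².
r₁ = 11280 + 3917 = 15197 km = 1.5197×10⁷ m.
r₂ = 11280 + 67310 = 78590 km = 7.8590×10⁷ m.
Transfer ellipse a_t = (r₁ + r₂)/2 = 4.689×10⁷ m.
At r₁: circular v_c1 = √(μ/r₁) = 7353 m/s; transfer-periapsis v_p = √[μ(2/r₁ − 1/a_t)] = 9519 m/s.
At r₂: circular v_c2 = √(μ/r₂) = 3233 m/s; transfer-apoapsis v_a = √[μ(2/r₂ − 1/a_t)] = 1841 m/s.
Δv₂ = v_c2 − v_a = 1393 m/s.
= 1.393 km/s.

Δv ≈ 1.393 km/s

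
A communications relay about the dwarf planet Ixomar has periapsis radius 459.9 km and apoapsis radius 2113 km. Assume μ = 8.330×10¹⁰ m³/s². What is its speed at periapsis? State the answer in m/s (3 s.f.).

v ≈ 545 m/s

Semi-major axis a = (r_p + r_a)/2 = 1286.5 km = 1.286×10⁶ m.
Vis-viva: v² = μ(2/r − 1/a) = 8.330×10¹⁰ × (4.349×10⁻⁶ − 7.773×10⁻⁷) = 2.975×10⁵ m²/s².
v = 545.4 m/s.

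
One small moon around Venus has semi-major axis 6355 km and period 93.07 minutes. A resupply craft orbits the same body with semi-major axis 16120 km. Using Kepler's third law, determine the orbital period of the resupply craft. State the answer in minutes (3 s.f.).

T₂ ≈ 376 minutes

Kepler's third law: T² ∝ a³, so T₂ = T₁ (a₂/a₁)^(3/2).
a₂/a₁ = 2.537, (a₂/a₁)^(3/2) = 4.040.
T₂ = 93.07 × 4.040 = 376.0 minutes.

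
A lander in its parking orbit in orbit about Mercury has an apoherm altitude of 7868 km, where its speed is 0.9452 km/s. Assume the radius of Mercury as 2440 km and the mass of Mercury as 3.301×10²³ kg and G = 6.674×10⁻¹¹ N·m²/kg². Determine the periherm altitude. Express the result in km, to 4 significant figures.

μ = GM = 6.674×10⁻¹¹ × 3.301×10²³ = 2.203×10¹³ m³/s².
r_a = 2440 + 7868 = 10308 km = 1.031×10⁷ m.
Specific energy ε = v²/2 − μ/r = -1.691×10⁶ J/kg, so a = −μ/(2ε) = 6.516×10⁶ m.
The apsides satisfy r_p + r_a = 2a, so the periherm radius is 2a − r_a = 2.724×10⁶ m = 2723.7 km.
Periherm altitude = 2723.7 − 2440 = 283.72 km.

periherm altitude ≈ 283.7 km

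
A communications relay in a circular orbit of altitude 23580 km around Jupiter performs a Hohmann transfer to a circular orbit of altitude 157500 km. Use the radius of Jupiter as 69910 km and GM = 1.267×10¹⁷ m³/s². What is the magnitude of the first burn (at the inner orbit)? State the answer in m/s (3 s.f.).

r₁ = 69910 + 23580 = 93490 km = 9.3490×10⁷ m.
r₂ = 69910 + 157500 = 227410 km = 2.2741×10⁸ m.
Transfer ellipse a_t = (r₁ + r₂)/2 = 1.604×10⁸ m.
At r₁: circular v_c1 = √(μ/r₁) = 36810 m/s; transfer-perijove v_p = √[μ(2/r₁ − 1/a_t)] = 43830 m/s.
Δv₁ = v_p − v_c1 = 7014 m/s.

Δv ≈ 7010 m/s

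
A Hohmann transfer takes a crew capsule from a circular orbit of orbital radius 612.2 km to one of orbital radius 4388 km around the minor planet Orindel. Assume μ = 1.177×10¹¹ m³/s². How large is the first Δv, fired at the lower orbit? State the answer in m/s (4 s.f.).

r₁ = 612.2 km = 6.122×10⁵ m.
r₂ = 4388 km = 4.388×10⁶ m.
Transfer ellipse a_t = (r₁ + r₂)/2 = 2.500×10⁶ m.
At r₁: circular v_c1 = √(μ/r₁) = 438.5 m/s; transfer-periapsis v_p = √[μ(2/r₁ − 1/a_t)] = 580.9 m/s.
Δv₁ = v_p − v_c1 = 142.4 m/s.

Δv ≈ 142.4 m/s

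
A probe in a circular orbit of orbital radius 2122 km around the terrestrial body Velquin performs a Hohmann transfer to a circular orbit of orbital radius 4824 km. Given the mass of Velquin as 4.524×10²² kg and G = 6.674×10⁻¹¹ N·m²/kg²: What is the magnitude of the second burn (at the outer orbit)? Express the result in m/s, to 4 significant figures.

μ = GM = 6.674×10⁻¹¹ × 4.524×10²² = 3.019×10¹² m³/s².
r₁ = 2122 km = 2.122×10⁶ m.
r₂ = 4824 km = 4.824×10⁶ m.
Transfer ellipse a_t = (r₁ + r₂)/2 = 3.473×10⁶ m.
At r₁: circular v_c1 = √(μ/r₁) = 1193 m/s; transfer-periapsis v_p = √[μ(2/r₁ − 1/a_t)] = 1406 m/s.
At r₂: circular v_c2 = √(μ/r₂) = 791.1 m/s; transfer-apoapsis v_a = √[μ(2/r₂ − 1/a_t)] = 618.4 m/s.
Δv₂ = v_c2 − v_a = 172.7 m/s.

Δv ≈ 172.7 m/s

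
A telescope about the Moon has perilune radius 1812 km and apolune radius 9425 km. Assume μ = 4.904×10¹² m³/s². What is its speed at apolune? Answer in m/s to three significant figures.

v ≈ 410 m/s

Semi-major axis a = (r_p + r_a)/2 = 5618.5 km = 5.618×10⁶ m.
Vis-viva: v² = μ(2/r − 1/a) = 4.904×10¹² × (2.122×10⁻⁷ − 1.780×10⁻⁷) = 1.678×10⁵ m²/s².
v = 409.6 m/s.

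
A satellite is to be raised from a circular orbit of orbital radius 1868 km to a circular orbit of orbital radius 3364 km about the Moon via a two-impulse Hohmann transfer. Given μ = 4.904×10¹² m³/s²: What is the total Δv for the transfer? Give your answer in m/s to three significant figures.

r₁ = 1868 km = 1.868×10⁶ m.
r₂ = 3364 km = 3.364×10⁶ m.
Transfer ellipse a_t = (r₁ + r₂)/2 = 2.616×10⁶ m.
At r₁: circular v_c1 = √(μ/r₁) = 1620 m/s; transfer-perilune v_p = √[μ(2/r₁ − 1/a_t)] = 1837 m/s.
Δv₁ = v_p − v_c1 = 217.1 m/s.
At r₂: circular v_c2 = √(μ/r₂) = 1207 m/s; transfer-apolune v_a = √[μ(2/r₂ − 1/a_t)] = 1020 m/s.
Δv₂ = v_c2 − v_a = 187.1 m/s.
Total Δv = Δv₁ + Δv₂ = 404.2 m/s.

Δv_total ≈ 404 m/s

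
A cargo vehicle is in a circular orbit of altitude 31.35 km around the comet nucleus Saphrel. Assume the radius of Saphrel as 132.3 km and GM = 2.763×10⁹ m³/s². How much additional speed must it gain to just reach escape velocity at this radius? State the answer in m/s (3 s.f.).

r = 132.3 + 31.35 = 163.65 km = 1.6365×10⁵ m.
Circular speed v_c = √(μ/r) = 129.9 m/s.
Escape speed v_esc = √(2μ/r) = √2 × v_c = 183.8 m/s.
Δv = v_esc − v_c = 53.82 m/s.

Δv ≈ 53.8 m/s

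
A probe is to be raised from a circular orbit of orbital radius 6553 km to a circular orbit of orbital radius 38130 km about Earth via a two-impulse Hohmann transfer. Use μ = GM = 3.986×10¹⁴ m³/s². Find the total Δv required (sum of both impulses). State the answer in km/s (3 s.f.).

Δv_total ≈ 3.87 km/s

r₁ = 6553 km = 6.553×10⁶ m.
r₂ = 38130 km = 3.813×10⁷ m.
Transfer ellipse a_t = (r₁ + r₂)/2 = 2.234×10⁷ m.
At r₁: circular v_c1 = √(μ/r₁) = 7799 m/s; transfer-perigee v_p = √[μ(2/r₁ − 1/a_t)] = 10190 m/s.
Δv₁ = v_p − v_c1 = 2390 m/s.
At r₂: circular v_c2 = √(μ/r₂) = 3233 m/s; transfer-apogee v_a = √[μ(2/r₂ − 1/a_t)] = 1751 m/s.
Δv₂ = v_c2 − v_a = 1482 m/s.
Total Δv = Δv₁ + Δv₂ = 3872 m/s = 3.872 km/s.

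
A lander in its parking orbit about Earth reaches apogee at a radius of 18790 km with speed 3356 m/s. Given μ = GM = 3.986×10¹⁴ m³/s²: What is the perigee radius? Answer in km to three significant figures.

r_a = 1.879×10⁷ m.
Specific energy ε = v²/2 − μ/r = -1.558×10⁷ J/kg, so a = −μ/(2ε) = 1.279×10⁷ m.
The apsides satisfy r_p + r_a = 2a, so the perigee radius is 2a − r_a = 6.791×10⁶ m = 6790.7 km.

perigee radius ≈ 6790 km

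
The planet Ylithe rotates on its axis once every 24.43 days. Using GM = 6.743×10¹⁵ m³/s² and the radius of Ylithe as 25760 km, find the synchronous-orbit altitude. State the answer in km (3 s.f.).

T = 24.43 days = 2.111×10⁶ s.
A synchronous orbit has period T, so by Kepler's third law a = (μT²/4π²)^(1/3).
μT²/4π² = 6.743×10¹⁵ × (2.111×10⁶)² / 39.48 = 7.610×10²⁶ m³.
a = 9.130×10⁸ m = 9.1297×10⁵ km.
Altitude h = a − R = 9.1297×10⁵ − 25760 = 8.8721×10⁵ km.

h_sync ≈ 8.87×10⁵ km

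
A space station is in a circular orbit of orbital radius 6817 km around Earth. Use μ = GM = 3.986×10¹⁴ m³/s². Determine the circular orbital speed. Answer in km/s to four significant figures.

v ≈ 7.647 km/s

r = 6817 km = 6.817×10⁶ m.
For a circular orbit v = √(μ/r) = √(3.986×10¹⁴ / 6.817×10⁶) = √(5.847×10⁷) = 7647 m/s.
That is 7.647 km/s.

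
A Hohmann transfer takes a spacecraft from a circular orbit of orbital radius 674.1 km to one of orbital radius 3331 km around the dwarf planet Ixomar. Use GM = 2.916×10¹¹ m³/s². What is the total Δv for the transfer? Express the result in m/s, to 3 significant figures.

r₁ = 674.1 km = 6.741×10⁵ m.
r₂ = 3331 km = 3.331×10⁶ m.
Transfer ellipse a_t = (r₁ + r₂)/2 = 2.003×10⁶ m.
At r₁: circular v_c1 = √(μ/r₁) = 657.7 m/s; transfer-periapsis v_p = √[μ(2/r₁ − 1/a_t)] = 848.3 m/s.
Δv₁ = v_p − v_c1 = 190.6 m/s.
At r₂: circular v_c2 = √(μ/r₂) = 295.9 m/s; transfer-apoapsis v_a = √[μ(2/r₂ − 1/a_t)] = 171.7 m/s.
Δv₂ = v_c2 − v_a = 124.2 m/s.
Total Δv = Δv₁ + Δv₂ = 314.8 m/s.

Δv_total ≈ 315 m/s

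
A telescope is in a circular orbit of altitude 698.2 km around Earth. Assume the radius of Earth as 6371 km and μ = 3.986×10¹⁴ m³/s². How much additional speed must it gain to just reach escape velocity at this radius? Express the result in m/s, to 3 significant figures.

r = 6371 + 698.2 = 7069.2 km = 7.0692×10⁶ m.
Circular speed v_c = √(μ/r) = 7509 m/s.
Escape speed v_esc = √(2μ/r) = √2 × v_c = 10620 m/s.
Δv = v_esc − v_c = 3110 m/s.

Δv ≈ 3110 m/s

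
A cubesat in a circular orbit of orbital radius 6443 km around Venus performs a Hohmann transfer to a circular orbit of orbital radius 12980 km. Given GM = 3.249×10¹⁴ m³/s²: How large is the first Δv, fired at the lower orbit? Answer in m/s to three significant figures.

Δv ≈ 1110 m/s

r₁ = 6443 km = 6.443×10⁶ m.
r₂ = 12980 km = 1.298×10⁷ m.
Transfer ellipse a_t = (r₁ + r₂)/2 = 9.712×10⁶ m.
At r₁: circular v_c1 = √(μ/r₁) = 7101 m/s; transfer-periapsis v_p = √[μ(2/r₁ − 1/a_t)] = 8210 m/s.
Δv₁ = v_p − v_c1 = 1108 m/s.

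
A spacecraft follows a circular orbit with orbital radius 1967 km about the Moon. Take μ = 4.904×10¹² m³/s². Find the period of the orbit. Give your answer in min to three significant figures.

r = 1967 km = 1.967×10⁶ m.
Kepler's third law: T = 2π√(r³/μ) = 2π√((1.967×10⁶)³ / 4.904×10¹²).
r³/μ = 1.552×10⁶ s², so T = 2π × 1.246×10³ = 7.827×10³ s.
Converting: 7.827×10³ s ÷ 60.00 = 130.5 min.

T ≈ 130 min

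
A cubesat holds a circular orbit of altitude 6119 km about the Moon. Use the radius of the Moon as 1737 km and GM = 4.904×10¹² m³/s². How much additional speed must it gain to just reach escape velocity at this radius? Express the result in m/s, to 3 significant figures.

r = 1737 + 6119 = 7856.0 km = 7.8560×10⁶ m.
Circular speed v_c = √(μ/r) = 790.1 m/s.
Escape speed v_esc = √(2μ/r) = √2 × v_c = 1117 m/s.
Δv = v_esc − v_c = 327.3 m/s.

Δv ≈ 327 m/s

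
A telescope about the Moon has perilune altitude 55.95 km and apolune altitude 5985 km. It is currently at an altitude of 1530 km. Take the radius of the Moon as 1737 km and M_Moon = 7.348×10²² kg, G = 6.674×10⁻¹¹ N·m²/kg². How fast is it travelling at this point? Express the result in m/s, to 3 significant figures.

μ = GM = 6.674×10⁻¹¹ × 7.348×10²² = 4.904×10¹² m³/s².
r_p = 1737 + 55.95 = 1793.0 km = 1.7930×10⁶ m.
r_a = 1737 + 5985 = 7722.0 km = 7.7220×10⁶ m.
r = 1737 + 1530 = 3267.0 km = 3.267×10⁶ m.
Semi-major axis a = (r_p + r_a)/2 = 4757.5 km = 4.757×10⁶ m.
Vis-viva: v² = μ(2/r − 1/a) = 4.904×10¹² × (6.122×10⁻⁷ − 2.102×10⁻⁷) = 1.971×10⁶ m²/s².
v = 1404 m/s.

v ≈ 1400 m/s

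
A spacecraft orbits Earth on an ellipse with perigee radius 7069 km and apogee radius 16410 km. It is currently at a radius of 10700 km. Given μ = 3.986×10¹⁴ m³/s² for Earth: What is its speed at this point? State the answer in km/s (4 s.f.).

v ≈ 6.368 km/s

Semi-major axis a = (r_p + r_a)/2 = 11740 km = 1.174×10⁷ m.
Vis-viva: v² = μ(2/r − 1/a) = 3.986×10¹⁴ × (1.869×10⁻⁷ − 8.518×10⁻⁸) = 4.055×10⁷ m²/s².
v = 6368 m/s = 6.368 km/s.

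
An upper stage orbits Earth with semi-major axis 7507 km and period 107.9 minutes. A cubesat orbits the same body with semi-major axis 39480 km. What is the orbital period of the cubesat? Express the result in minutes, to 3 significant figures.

Kepler's third law: T² ∝ a³, so T₂ = T₁ (a₂/a₁)^(3/2).
a₂/a₁ = 5.259, (a₂/a₁)^(3/2) = 12.06.
T₂ = 107.9 × 12.06 = 1301 minutes.

T₂ ≈ 1300 minutes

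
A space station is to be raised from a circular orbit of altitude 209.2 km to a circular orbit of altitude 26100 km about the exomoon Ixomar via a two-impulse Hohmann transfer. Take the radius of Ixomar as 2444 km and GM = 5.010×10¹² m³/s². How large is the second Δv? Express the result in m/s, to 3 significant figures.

r₁ = 2444 + 209.2 = 2653.2 km = 2.6532×10⁶ m.
r₂ = 2444 + 26100 = 28544 km = 2.8544×10⁷ m.
Transfer ellipse a_t = (r₁ + r₂)/2 = 1.560×10⁷ m.
At r₁: circular v_c1 = √(μ/r₁) = 1374 m/s; transfer-periapsis v_p = √[μ(2/r₁ − 1/a_t)] = 1859 m/s.
At r₂: circular v_c2 = √(μ/r₂) = 418.9 m/s; transfer-apoapsis v_a = √[μ(2/r₂ − 1/a_t)] = 172.8 m/s.
Δv₂ = v_c2 − v_a = 246.2 m/s.

Δv ≈ 246 m/s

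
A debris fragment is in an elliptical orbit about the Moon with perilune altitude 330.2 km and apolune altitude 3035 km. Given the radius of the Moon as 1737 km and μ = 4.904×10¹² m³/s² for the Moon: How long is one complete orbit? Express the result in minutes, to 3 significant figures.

T ≈ 299 minutes

r_p = 1737 + 330.2 = 2067.2 km = 2.0672×10⁶ m.
r_a = 1737 + 3035 = 4772.0 km = 4.7720×10⁶ m.
Semi-major axis a = (r_p + r_a)/2 = (2067.2 + 4772.0)/2 = 3419.6 km = 3.420×10⁶ m.
By Kepler's third law T = 2π√(a³/μ) = 2π × 2.856×10³ = 1.794×10⁴ s.
= 299.0 minutes.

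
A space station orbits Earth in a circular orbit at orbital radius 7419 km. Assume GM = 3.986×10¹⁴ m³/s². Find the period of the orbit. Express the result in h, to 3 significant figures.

T ≈ 1.77 h

r = 7419 km = 7.419×10⁶ m.
Kepler's third law: T = 2π√(r³/μ) = 2π√((7.419×10⁶)³ / 3.986×10¹⁴).
r³/μ = 1.024×10⁶ s², so T = 2π × 1.012×10³ = 6.360×10³ s.
Converting: 6.360×10³ s ÷ 3600 = 1.767 h.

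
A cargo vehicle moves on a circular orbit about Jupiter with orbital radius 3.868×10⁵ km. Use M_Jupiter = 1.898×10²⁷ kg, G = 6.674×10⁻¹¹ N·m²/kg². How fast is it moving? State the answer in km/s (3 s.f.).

μ = GM = 6.674×10⁻¹¹ × 1.898×10²⁷ = 1.267×10¹⁷ m³/s².
r = 3.868×10⁵ km = 3.868×10⁸ m.
For a circular orbit v = √(μ/r) = √(1.267×10¹⁷ / 3.868×10⁸) = √(3.275×10⁸) = 18100 m/s.
That is 18.10 km/s.

v ≈ 18.1 km/s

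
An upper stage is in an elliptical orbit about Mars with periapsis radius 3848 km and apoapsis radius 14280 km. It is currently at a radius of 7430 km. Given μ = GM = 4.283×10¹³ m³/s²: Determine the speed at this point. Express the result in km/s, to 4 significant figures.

Semi-major axis a = (r_p + r_a)/2 = 9064.0 km = 9.064×10⁶ m.
Vis-viva: v² = μ(2/r − 1/a) = 4.283×10¹³ × (2.692×10⁻⁷ − 1.103×10⁻⁷) = 6.804×10⁶ m²/s².
v = 2608 m/s = 2.608 km/s.

v ≈ 2.608 km/s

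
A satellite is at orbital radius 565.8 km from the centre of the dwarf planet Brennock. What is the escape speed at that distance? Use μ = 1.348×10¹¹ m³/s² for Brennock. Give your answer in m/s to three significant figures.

r = 565.8 km = 5.658×10⁵ m.
Escape speed v_esc = √(2μ/r) = √(2 × 1.348×10¹¹ / 5.658×10⁵) = √(4.765×10⁵) = 690.3 m/s.

v_esc ≈ 690 m/s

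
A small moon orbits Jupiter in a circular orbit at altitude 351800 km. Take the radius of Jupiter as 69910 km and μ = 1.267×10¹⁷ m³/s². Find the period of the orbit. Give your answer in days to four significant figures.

r = 69910 + 351800 = 421710 km = 4.2171×10⁸ m.
Kepler's third law: T = 2π√(r³/μ) = 2π√((4.217×10⁸)³ / 1.267×10¹⁷).
r³/μ = 5.919×10⁸ s², so T = 2π × 2.433×10⁴ = 1.529×10⁵ s.
Converting: 1.529×10⁵ s ÷ 86400 = 1.769 days.

T ≈ 1.769 days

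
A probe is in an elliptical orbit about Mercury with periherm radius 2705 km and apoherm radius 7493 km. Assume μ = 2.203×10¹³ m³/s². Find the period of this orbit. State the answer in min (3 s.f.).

T ≈ 257 min

Semi-major axis a = (r_p + r_a)/2 = (2705.0 + 7493.0)/2 = 5099.0 km = 5.099×10⁶ m.
By Kepler's third law T = 2π√(a³/μ) = 2π × 2.453×10³ = 1.541×10⁴ s.
= 256.9 min.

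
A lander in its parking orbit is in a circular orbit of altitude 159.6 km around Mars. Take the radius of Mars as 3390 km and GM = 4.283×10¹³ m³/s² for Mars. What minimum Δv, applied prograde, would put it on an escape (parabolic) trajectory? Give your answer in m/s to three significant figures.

Δv ≈ 1440 m/s

r = 3390 + 159.6 = 3549.6 km = 3.5496×10⁶ m.
Circular speed v_c = √(μ/r) = 3474 m/s.
Escape speed v_esc = √(2μ/r) = √2 × v_c = 4912 m/s.
Δv = v_esc − v_c = 1439 m/s.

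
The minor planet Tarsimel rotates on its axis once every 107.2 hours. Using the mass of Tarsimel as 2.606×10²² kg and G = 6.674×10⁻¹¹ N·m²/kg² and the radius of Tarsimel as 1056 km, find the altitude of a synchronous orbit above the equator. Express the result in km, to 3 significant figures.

μ = GM = 6.674×10⁻¹¹ × 2.606×10²² = 1.739×10¹² m³/s².
T = 107.2 hours = 3.859×10⁵ s.
A synchronous orbit has period T, so by Kepler's third law a = (μT²/4π²)^(1/3).
μT²/4π² = 1.739×10¹² × (3.859×10⁵)² / 39.48 = 6.561×10²¹ m³.
a = 1.872×10⁷ m = 18721 km.
Altitude h = a − R = 18721 − 1056 = 17665 km.

h_sync ≈ 17700 km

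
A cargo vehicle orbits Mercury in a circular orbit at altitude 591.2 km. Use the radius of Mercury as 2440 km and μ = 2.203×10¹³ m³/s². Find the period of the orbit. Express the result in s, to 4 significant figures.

T ≈ 7065 s

r = 2440 + 591.2 = 3031.2 km = 3.0312×10⁶ m.
Kepler's third law: T = 2π√(r³/μ) = 2π√((3.031×10⁶)³ / 2.203×10¹³).
r³/μ = 1.264×10⁶ s², so T = 2π × 1.124×10³ = 7.065×10³ s.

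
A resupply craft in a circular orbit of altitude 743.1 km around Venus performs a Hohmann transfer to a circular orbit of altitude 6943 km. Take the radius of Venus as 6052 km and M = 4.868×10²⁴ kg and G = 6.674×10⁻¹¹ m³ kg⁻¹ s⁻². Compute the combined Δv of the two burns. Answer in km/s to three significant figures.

Δv_total ≈ 1.87 km/s

μ = GM = 6.674×10⁻¹¹ × 4.868×10²⁴ = 3.249×10¹⁴ m³/s².
r₁ = 6052 + 743.1 = 6795.1 km = 6.7951×10⁶ m.
r₂ = 6052 + 6943 = 12995 km = 1.2995×10⁷ m.
Transfer ellipse a_t = (r₁ + r₂)/2 = 9.895×10⁶ m.
At r₁: circular v_c1 = √(μ/r₁) = 6915 m/s; transfer-periapsis v_p = √[μ(2/r₁ − 1/a_t)] = 7924 m/s.
Δv₁ = v_p − v_c1 = 1009 m/s.
At r₂: circular v_c2 = √(μ/r₂) = 5000 m/s; transfer-apoapsis v_a = √[μ(2/r₂ − 1/a_t)] = 4144 m/s.
Δv₂ = v_c2 − v_a = 856.6 m/s.
Total Δv = Δv₁ + Δv₂ = 1866 m/s = 1.866 km/s.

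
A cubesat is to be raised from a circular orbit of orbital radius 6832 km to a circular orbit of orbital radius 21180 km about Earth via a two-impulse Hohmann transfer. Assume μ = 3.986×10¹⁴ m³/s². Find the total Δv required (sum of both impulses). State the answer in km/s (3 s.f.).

Δv_total ≈ 3.06 km/s

r₁ = 6832 km = 6.832×10⁶ m.
r₂ = 21180 km = 2.118×10⁷ m.
Transfer ellipse a_t = (r₁ + r₂)/2 = 1.401×10⁷ m.
At r₁: circular v_c1 = √(μ/r₁) = 7638 m/s; transfer-perigee v_p = √[μ(2/r₁ − 1/a_t)] = 9393 m/s.
Δv₁ = v_p − v_c1 = 1755 m/s.
At r₂: circular v_c2 = √(μ/r₂) = 4338 m/s; transfer-apogee v_a = √[μ(2/r₂ − 1/a_t)] = 3030 m/s.
Δv₂ = v_c2 − v_a = 1308 m/s.
Total Δv = Δv₁ + Δv₂ = 3063 m/s = 3.063 km/s.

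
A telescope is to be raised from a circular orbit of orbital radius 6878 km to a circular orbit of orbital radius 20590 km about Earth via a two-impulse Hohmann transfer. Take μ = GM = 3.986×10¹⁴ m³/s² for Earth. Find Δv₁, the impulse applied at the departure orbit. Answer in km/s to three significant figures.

r₁ = 6878 km = 6.878×10⁶ m.
r₂ = 20590 km = 2.059×10⁷ m.
Transfer ellipse a_t = (r₁ + r₂)/2 = 1.373×10⁷ m.
At r₁: circular v_c1 = √(μ/r₁) = 7613 m/s; transfer-perigee v_p = √[μ(2/r₁ − 1/a_t)] = 9321 m/s.
Δv₁ = v_p − v_c1 = 1708 m/s.
= 1.708 km/s.

Δv ≈ 1.71 km/s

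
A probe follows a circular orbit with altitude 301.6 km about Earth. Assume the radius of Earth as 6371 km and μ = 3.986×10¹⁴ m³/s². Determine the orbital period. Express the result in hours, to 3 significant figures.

T ≈ 1.51 hours

r = 6371 + 301.6 = 6672.6 km = 6.6726×10⁶ m.
Kepler's third law: T = 2π√(r³/μ) = 2π√((6.673×10⁶)³ / 3.986×10¹⁴).
r³/μ = 7.453×10⁵ s², so T = 2π × 8.633×10² = 5.424×10³ s.
Converting: 5.424×10³ s ÷ 3600 = 1.507 hours.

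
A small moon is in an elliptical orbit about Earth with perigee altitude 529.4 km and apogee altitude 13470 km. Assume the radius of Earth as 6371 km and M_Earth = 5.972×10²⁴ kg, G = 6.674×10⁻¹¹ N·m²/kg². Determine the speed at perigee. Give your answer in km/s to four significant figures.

μ = GM = 6.674×10⁻¹¹ × 5.972×10²⁴ = 3.986×10¹⁴ m³/s².
r_p = 6371 + 529.4 = 6900.4 km = 6.9004×10⁶ m.
r_a = 6371 + 13470 = 19841 km = 1.9841×10⁷ m.
Semi-major axis a = (r_p + r_a)/2 = 13371 km = 1.337×10⁷ m.
Vis-viva: v² = μ(2/r − 1/a) = 3.986×10¹⁴ × (2.898×10⁻⁷ − 7.479×10⁻⁸) = 8.571×10⁷ m²/s².
v = 9258 m/s = 9.258 km/s.

v ≈ 9.258 km/s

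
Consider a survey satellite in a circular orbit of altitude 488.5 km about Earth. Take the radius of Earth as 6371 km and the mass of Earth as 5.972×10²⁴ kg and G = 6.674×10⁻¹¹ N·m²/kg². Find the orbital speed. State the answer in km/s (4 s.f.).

μ = GM = 6.674×10⁻¹¹ × 5.972×10²⁴ = 3.986×10¹⁴ m³/s².
r = 6371 + 488.5 = 6859.5 km = 6.8595×10⁶ m.
For a circular orbit v = √(μ/r) = √(3.986×10¹⁴ / 6.860×10⁶) = √(5.811×10⁷) = 7623 m/s.
That is 7.623 km/s.

v ≈ 7.623 km/s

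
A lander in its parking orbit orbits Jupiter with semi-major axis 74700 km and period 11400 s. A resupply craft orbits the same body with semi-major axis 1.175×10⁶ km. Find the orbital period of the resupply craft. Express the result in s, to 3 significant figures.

T₂ ≈ 7.11×10⁵ s

Kepler's third law: T² ∝ a³, so T₂ = T₁ (a₂/a₁)^(3/2).
a₂/a₁ = 15.73, (a₂/a₁)^(3/2) = 62.38.
T₂ = 11400 × 62.38 = 7.112×10⁵ s.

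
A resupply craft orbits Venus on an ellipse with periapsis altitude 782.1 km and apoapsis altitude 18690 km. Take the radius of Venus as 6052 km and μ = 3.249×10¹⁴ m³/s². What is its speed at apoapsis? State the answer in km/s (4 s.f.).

v ≈ 2.384 km/s

r_p = 6052 + 782.1 = 6834.1 km = 6.8341×10⁶ m.
r_a = 6052 + 18690 = 24742 km = 2.4742×10⁷ m.
Semi-major axis a = (r_p + r_a)/2 = 15788 km = 1.579×10⁷ m.
Vis-viva: v² = μ(2/r − 1/a) = 3.249×10¹⁴ × (8.083×10⁻⁸ − 6.334×10⁻⁸) = 5.684×10⁶ m²/s².
v = 2384 m/s = 2.384 km/s.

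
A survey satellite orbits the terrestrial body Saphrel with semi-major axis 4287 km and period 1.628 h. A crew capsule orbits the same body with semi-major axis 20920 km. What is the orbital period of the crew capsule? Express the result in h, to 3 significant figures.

T₂ ≈ 17.5 h

Kepler's third law: T² ∝ a³, so T₂ = T₁ (a₂/a₁)^(3/2).
a₂/a₁ = 4.880, (a₂/a₁)^(3/2) = 10.78.
T₂ = 1.628 × 10.78 = 17.55 h.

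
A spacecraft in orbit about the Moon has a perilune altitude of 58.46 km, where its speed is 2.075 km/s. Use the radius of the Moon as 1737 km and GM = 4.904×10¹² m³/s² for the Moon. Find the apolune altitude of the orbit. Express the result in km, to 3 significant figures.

apolune altitude ≈ 4940 km

r_p = 1737 + 58.46 = 1795.5 km = 1.795×10⁶ m.
Specific energy ε = v²/2 − μ/r = -5.785×10⁵ J/kg, so a = −μ/(2ε) = 4.238×10⁶ m.
The apsides satisfy r_p + r_a = 2a, so the apolune radius is 2a − r_p = 6.681×10⁶ m = 6681.3 km.
Apolune altitude = 6681.3 − 1737 = 4944.3 km.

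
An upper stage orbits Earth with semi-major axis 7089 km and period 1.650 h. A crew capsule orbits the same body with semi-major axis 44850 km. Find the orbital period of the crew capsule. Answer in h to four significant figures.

Kepler's third law: T² ∝ a³, so T₂ = T₁ (a₂/a₁)^(3/2).
a₂/a₁ = 6.327, (a₂/a₁)^(3/2) = 15.91.
T₂ = 1.650 × 15.91 = 26.26 h.

T₂ ≈ 26.26 h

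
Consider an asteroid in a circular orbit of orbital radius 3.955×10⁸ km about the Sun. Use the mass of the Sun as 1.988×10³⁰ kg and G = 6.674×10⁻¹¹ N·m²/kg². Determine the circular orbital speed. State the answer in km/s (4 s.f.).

v ≈ 18.32 km/s

μ = GM = 6.674×10⁻¹¹ × 1.988×10³⁰ = 1.327×10²⁰ m³/s².
r = 3.955×10⁸ km = 3.955×10¹¹ m.
For a circular orbit v = √(μ/r) = √(1.327×10²⁰ / 3.955×10¹¹) = √(3.355×10⁸) = 18320 m/s.
That is 18.32 km/s.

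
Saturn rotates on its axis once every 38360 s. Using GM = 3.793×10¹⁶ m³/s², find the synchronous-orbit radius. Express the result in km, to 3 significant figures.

A synchronous orbit has period T, so by Kepler's third law a = (μT²/4π²)^(1/3).
μT²/4π² = 3.793×10¹⁶ × (3.836×10⁴)² / 39.48 = 1.414×10²⁴ m³.
a = 1.122×10⁸ m = 1.1223×10⁵ km.

r_sync ≈ 1.12×10⁵ km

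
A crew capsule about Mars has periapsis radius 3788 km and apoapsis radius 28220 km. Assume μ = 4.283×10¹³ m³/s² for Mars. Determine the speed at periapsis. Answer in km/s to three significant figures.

v ≈ 4.47 km/s

Semi-major axis a = (r_p + r_a)/2 = 16004 km = 1.600×10⁷ m.
Vis-viva: v² = μ(2/r − 1/a) = 4.283×10¹³ × (5.280×10⁻⁷ − 6.248×10⁻⁸) = 1.994×10⁷ m²/s².
v = 4465 m/s = 4.465 km/s.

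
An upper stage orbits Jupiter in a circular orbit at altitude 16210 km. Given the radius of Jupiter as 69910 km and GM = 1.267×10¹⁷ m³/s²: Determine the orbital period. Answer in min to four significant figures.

r = 69910 + 16210 = 86120 km = 8.6120×10⁷ m.
Kepler's third law: T = 2π√(r³/μ) = 2π√((8.612×10⁷)³ / 1.267×10¹⁷).
r³/μ = 5.041×10⁶ s², so T = 2π × 2.245×10³ = 1.411×10⁴ s.
Converting: 1.411×10⁴ s ÷ 60.00 = 235.1 min.

T ≈ 235.1 min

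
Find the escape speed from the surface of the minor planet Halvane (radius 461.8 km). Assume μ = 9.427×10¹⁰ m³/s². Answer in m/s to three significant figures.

r = R = 4.618×10⁵ m.
Escape speed v_esc = √(2μ/r) = √(2 × 9.427×10¹⁰ / 4.618×10⁵) = √(4.083×10⁵) = 639.0 m/s.

v_esc ≈ 639 m/s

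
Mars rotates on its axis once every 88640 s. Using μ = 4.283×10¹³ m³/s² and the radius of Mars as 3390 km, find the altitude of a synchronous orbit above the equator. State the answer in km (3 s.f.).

A synchronous orbit has period T, so by Kepler's third law a = (μT²/4π²)^(1/3).
μT²/4π² = 4.283×10¹³ × (8.864×10⁴)² / 39.48 = 8.524×10²¹ m³.
a = 2.043×10⁷ m = 20428 km.
Altitude h = a − R = 20428 − 3390 = 17038 km.

h_sync ≈ 17000 km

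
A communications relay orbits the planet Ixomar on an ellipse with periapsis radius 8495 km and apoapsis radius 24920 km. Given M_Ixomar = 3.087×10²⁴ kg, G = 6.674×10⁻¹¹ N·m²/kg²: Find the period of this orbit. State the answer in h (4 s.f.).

μ = GM = 6.674×10⁻¹¹ × 3.087×10²⁴ = 2.060×10¹⁴ m³/s².
Semi-major axis a = (r_p + r_a)/2 = (8495.0 + 24920)/2 = 16708 km = 1.671×10⁷ m.
By Kepler's third law T = 2π√(a³/μ) = 2π × 4.758×10³ = 2.989×10⁴ s.
= 8.304 h.

T ≈ 8.304 h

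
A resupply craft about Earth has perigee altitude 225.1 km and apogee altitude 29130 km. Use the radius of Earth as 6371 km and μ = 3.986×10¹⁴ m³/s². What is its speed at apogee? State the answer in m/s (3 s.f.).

v ≈ 1880 m/s

r_p = 6371 + 225.1 = 6596.1 km = 6.5961×10⁶ m.
r_a = 6371 + 29130 = 35501 km = 3.5501×10⁷ m.
Semi-major axis a = (r_p + r_a)/2 = 21049 km = 2.105×10⁷ m.
Vis-viva: v² = μ(2/r − 1/a) = 3.986×10¹⁴ × (5.634×10⁻⁸ − 4.751×10⁻⁸) = 3.519×10⁶ m²/s².
v = 1876 m/s.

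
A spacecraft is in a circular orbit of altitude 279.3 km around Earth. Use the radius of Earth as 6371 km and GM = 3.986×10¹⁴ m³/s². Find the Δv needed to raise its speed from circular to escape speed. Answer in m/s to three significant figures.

r = 6371 + 279.3 = 6650.3 km = 6.6503×10⁶ m.
Circular speed v_c = √(μ/r) = 7742 m/s.
Escape speed v_esc = √(2μ/r) = √2 × v_c = 10950 m/s.
Δv = v_esc − v_c = 3207 m/s.

Δv ≈ 3210 m/s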